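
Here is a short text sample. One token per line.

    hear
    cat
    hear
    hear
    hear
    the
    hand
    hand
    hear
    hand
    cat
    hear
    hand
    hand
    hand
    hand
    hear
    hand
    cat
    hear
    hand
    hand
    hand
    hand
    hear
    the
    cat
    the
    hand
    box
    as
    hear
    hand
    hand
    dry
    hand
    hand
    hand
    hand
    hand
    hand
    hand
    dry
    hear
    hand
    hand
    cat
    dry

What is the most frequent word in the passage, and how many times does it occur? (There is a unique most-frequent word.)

"hand", 24 times

Unigram frequencies (highest first):
  hand: 24
  hear: 11
  cat: 5
  the: 3
  dry: 3
  box: 1
  … (1 more, each ≤ 1)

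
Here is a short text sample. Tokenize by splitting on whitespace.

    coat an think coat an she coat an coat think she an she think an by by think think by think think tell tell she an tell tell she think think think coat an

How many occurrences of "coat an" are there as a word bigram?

Scanning the 33 overlapping bigram windows for "coat an":
  position 1–2: coat an
  position 4–5: coat an
  position 7–8: coat an
  position 33–34: coat an

4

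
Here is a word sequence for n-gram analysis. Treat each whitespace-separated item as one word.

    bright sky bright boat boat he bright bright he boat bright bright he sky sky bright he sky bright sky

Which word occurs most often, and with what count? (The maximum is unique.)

"bright", 8 times

Unigram frequencies (highest first):
  bright: 8
  sky: 5
  he: 4
  boat: 3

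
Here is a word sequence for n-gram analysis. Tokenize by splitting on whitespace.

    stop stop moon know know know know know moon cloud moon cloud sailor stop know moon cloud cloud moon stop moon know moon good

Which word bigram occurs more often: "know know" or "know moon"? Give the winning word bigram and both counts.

"know know" (4 vs 3)

"know know": 4 occurrences
"know moon": 3 occurrences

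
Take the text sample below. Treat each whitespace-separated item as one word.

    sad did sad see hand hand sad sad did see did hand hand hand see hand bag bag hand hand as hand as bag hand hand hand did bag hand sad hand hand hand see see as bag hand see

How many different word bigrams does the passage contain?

40 tokens → 39 bigram windows in total.
Repeated bigrams (each contributes count−1 duplicates):
  hand hand: 8
  bag hand: 4
  hand see: 3
  as bag: 2
  hand as: 2
  hand sad: 2
  sad did: 2
  see hand: 2
17 duplicate windows → 39 − 17 = 22 distinct.

22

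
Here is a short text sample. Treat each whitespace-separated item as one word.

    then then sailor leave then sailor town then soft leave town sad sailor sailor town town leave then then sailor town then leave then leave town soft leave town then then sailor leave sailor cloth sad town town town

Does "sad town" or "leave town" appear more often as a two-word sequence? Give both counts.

"sad town": 1 occurrence
"leave town": 3 occurrences

"leave town" (3 vs 1)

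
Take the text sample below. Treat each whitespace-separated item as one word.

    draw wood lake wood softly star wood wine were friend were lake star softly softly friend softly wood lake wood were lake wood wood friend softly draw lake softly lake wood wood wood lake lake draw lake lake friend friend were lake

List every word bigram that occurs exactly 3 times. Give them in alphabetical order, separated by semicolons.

were lake; wood lake; wood wood

Bigram counts meeting the condition (exactly 3 times):
  were lake: 3
  wood lake: 3
  wood wood: 3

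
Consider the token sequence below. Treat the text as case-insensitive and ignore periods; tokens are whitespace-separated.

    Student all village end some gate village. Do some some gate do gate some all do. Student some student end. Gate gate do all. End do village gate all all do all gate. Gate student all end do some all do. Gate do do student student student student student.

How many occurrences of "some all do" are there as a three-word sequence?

Scanning the 47 overlapping trigram windows for "some all do":
  position 14–16: some all do
  position 39–41: some all do

2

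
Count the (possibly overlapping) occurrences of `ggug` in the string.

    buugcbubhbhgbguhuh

0

Sliding a length-4 window over the 18 characters (15 positions):
  (no match at any position)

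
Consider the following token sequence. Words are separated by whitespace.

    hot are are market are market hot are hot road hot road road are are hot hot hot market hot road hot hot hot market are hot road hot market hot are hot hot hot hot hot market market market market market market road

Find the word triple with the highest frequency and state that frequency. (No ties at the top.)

"hot hot hot", 5 times

Trigram frequencies (highest first):
  hot hot hot: 5
  market market market: 4
  hot road hot: 3
  hot hot market: 3
  market hot are: 2
  hot are hot: 2
  … (20 more, each ≤ 2)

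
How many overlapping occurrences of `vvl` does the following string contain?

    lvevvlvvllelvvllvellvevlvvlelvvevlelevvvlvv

Sliding a length-3 window over the 43 characters (41 positions):
  position 4–6: vvl
  position 7–9: vvl
  position 13–15: vvl
  position 25–27: vvl
  position 39–41: vvl

5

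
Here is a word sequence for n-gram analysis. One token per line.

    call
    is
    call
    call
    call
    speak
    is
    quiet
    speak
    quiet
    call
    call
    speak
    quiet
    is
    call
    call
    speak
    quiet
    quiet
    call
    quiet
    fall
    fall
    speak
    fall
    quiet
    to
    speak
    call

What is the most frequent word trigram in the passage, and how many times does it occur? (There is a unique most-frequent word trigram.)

Trigram frequencies (highest first):
  call call speak: 3
  is call call: 2
  call speak quiet: 2
  call is call: 1
  call call call: 1
  call speak is: 1
  … (18 more, each ≤ 1)

"call call speak", 3 times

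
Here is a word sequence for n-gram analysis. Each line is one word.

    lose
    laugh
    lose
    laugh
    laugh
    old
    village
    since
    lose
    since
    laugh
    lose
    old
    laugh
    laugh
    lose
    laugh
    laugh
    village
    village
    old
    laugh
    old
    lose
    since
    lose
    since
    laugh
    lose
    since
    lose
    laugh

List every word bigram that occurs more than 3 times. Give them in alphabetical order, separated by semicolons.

laugh lose; lose laugh; lose since

Bigram counts meeting the condition (more than 3 times):
  laugh lose: 4
  lose laugh: 4
  lose since: 4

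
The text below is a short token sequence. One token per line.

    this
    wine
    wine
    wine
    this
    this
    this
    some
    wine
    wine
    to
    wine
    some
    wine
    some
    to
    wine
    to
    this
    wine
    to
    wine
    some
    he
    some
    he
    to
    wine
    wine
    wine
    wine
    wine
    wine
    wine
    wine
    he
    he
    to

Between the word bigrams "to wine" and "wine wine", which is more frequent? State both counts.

"to wine": 4 occurrences
"wine wine": 10 occurrences

"wine wine" (10 vs 4)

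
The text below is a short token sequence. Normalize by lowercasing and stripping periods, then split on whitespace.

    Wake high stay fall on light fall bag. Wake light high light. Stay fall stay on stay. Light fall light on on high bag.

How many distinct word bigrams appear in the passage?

21

24 tokens → 23 bigram windows in total.
Repeated bigrams (each contributes count−1 duplicates):
  light fall: 2
  stay fall: 2
2 duplicate windows → 23 − 2 = 21 distinct.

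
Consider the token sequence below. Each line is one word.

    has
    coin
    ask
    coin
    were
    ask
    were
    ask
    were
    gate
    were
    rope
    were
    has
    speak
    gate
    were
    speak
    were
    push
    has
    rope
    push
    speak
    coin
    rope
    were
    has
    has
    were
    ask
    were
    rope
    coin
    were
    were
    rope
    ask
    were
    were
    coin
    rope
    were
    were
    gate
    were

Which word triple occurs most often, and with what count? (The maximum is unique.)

Trigram frequencies (highest first):
  were ask were: 3
  were gate were: 2
  rope were has: 2
  coin rope were: 2
  has coin ask: 1
  coin ask coin: 1
  … (33 more, each ≤ 1)

"were ask were", 3 times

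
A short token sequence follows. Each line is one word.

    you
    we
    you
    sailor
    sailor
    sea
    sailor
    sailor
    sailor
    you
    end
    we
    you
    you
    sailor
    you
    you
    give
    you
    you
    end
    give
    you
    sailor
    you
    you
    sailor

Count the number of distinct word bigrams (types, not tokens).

27 tokens → 26 bigram windows in total.
Repeated bigrams (each contributes count−1 duplicates):
  you sailor: 4
  you you: 4
  sailor sailor: 3
  sailor you: 3
  give you: 2
  we you: 2
  you end: 2
13 duplicate windows → 26 − 13 = 13 distinct.

13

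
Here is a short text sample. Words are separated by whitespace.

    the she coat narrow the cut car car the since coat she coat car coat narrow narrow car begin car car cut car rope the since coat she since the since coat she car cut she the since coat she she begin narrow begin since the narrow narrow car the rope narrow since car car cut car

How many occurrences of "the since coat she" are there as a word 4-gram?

4

Scanning the 54 overlapping 4-gram windows for "the since coat she":
  position 9–12: the since coat she
  position 25–28: the since coat she
  position 30–33: the since coat she
  position 37–40: the since coat she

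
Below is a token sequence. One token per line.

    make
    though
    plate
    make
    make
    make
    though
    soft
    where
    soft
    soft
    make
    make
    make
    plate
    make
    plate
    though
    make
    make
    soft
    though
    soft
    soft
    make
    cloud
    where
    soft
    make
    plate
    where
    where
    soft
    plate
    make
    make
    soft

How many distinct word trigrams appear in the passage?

37 tokens → 35 trigram windows in total.
Repeated trigrams (each contributes count−1 duplicates):
  make make make: 2
  make make soft: 2
  plate make make: 2
  soft soft make: 2
4 duplicate windows → 35 − 4 = 31 distinct.

31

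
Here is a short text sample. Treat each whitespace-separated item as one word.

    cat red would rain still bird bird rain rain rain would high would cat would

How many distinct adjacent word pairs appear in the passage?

15 tokens → 14 bigram windows in total.
Repeated bigrams (each contributes count−1 duplicates):
  rain rain: 2
1 duplicate windows → 14 − 1 = 13 distinct.

13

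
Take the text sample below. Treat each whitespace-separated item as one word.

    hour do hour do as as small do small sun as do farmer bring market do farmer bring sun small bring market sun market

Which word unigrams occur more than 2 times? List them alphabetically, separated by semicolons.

as; bring; do; market; small; sun

Unigram counts meeting the condition (more than 2 times):
  as: 3
  bring: 3
  do: 5
  market: 3
  small: 3
  sun: 3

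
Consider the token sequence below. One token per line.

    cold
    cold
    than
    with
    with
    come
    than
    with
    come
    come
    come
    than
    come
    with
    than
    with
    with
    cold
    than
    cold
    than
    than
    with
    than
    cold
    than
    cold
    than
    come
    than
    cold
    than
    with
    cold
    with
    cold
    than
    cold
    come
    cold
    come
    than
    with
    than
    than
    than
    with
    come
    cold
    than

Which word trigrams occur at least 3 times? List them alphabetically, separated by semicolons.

cold than cold; than cold than

Trigram counts meeting the condition (at least 3 times):
  cold than cold: 3
  than cold than: 4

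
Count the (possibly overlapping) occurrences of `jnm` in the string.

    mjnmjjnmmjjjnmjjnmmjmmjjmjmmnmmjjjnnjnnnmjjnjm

Sliding a length-3 window over the 46 characters (44 positions):
  position 2–4: jnm
  position 6–8: jnm
  position 12–14: jnm
  position 16–18: jnm

4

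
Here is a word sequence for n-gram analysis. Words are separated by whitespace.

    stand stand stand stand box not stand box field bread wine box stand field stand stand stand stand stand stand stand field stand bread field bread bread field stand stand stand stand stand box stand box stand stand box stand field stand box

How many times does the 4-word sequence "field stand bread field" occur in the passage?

Scanning the 40 overlapping 4-gram windows for "field stand bread field":
  position 22–25: field stand bread field

1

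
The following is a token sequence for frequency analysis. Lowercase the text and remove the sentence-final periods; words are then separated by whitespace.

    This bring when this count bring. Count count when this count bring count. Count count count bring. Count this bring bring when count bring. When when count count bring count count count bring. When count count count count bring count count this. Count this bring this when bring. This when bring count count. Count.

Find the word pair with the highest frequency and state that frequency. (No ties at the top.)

"count count", 13 times

Bigram frequencies (highest first):
  count count: 13
  count bring: 7
  bring count: 6
  bring when: 4
  this bring: 3
  this count: 3
  … (9 more, each ≤ 3)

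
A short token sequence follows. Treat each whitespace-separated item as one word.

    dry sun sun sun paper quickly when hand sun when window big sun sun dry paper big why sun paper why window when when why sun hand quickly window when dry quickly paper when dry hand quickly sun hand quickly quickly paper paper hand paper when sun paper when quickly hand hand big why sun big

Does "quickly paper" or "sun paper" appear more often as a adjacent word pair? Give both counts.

"sun paper" (3 vs 2)

"quickly paper": 2 occurrences
"sun paper": 3 occurrences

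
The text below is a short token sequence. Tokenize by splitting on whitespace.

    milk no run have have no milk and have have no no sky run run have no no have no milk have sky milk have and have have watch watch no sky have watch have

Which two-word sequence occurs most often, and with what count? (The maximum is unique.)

Bigram frequencies (highest first):
  have no: 4
  have have: 3
  run have: 2
  no milk: 2
  and have: 2
  no no: 2
  … (16 more, each ≤ 2)

"have no", 4 times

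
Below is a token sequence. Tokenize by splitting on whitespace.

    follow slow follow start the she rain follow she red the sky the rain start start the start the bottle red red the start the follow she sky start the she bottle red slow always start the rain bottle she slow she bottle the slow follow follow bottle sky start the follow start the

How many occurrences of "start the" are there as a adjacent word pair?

Scanning the 53 overlapping bigram windows for "start the":
  position 4–5: start the
  position 16–17: start the
  position 18–19: start the
  position 24–25: start the
  position 29–30: start the
  position 36–37: start the
  position 50–51: start the
  position 53–54: start the

8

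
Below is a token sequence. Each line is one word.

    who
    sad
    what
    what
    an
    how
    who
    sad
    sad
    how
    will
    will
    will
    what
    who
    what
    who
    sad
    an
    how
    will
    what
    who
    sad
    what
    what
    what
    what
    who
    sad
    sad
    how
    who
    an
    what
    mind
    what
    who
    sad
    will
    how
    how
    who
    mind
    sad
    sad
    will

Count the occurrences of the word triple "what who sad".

Scanning the 45 overlapping trigram windows for "what who sad":
  position 16–18: what who sad
  position 22–24: what who sad
  position 28–30: what who sad
  position 37–39: what who sad

4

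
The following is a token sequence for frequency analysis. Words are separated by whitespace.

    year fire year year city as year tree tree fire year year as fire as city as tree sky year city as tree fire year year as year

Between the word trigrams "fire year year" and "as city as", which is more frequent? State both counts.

"fire year year" (3 vs 1)

"fire year year": 3 occurrences
"as city as": 1 occurrence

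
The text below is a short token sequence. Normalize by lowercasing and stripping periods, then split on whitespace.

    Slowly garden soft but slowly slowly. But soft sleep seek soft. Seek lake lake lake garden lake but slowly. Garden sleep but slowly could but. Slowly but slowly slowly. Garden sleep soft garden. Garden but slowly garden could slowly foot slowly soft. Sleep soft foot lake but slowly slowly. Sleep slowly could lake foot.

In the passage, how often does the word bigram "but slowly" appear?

Scanning the 53 overlapping bigram windows for "but slowly":
  position 4–5: but slowly
  position 18–19: but slowly
  position 22–23: but slowly
  position 25–26: but slowly
  position 27–28: but slowly
  position 35–36: but slowly
  position 47–48: but slowly

7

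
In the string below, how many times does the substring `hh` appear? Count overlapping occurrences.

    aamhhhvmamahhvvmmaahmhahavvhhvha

Sliding a length-2 window over the 32 characters (31 positions):
  position 4–5: hh
  position 5–6: hh
  position 12–13: hh
  position 28–29: hh

4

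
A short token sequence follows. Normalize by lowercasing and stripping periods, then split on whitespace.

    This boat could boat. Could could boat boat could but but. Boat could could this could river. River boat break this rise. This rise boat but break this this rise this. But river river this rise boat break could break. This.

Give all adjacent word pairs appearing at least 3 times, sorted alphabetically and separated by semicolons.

Bigram counts meeting the condition (at least 3 times):
  boat could: 4
  break this: 3
  this rise: 4

boat could; break this; this rise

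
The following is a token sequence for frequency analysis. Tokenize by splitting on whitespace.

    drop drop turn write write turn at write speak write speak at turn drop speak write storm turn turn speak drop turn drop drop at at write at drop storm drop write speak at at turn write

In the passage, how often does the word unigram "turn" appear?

Scanning the 37 tokens for "turn":
  position 3: turn
  position 6: turn
  position 13: turn
  position 18: turn
  position 19: turn
  position 22: turn
  position 36: turn

7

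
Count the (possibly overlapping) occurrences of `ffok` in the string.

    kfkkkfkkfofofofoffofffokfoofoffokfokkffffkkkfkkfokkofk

2

Sliding a length-4 window over the 54 characters (51 positions):
  position 21–24: ffok
  position 30–33: ffok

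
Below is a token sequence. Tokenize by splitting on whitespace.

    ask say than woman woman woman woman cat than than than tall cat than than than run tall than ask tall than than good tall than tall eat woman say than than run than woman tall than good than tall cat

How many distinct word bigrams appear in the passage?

41 tokens → 40 bigram windows in total.
Repeated bigrams (each contributes count−1 duplicates):
  than than: 6
  tall than: 4
  than tall: 3
  woman woman: 3
  cat than: 2
  say than: 2
  tall cat: 2
  than good: 2
  … (2 more repeated)
18 duplicate windows → 40 − 18 = 22 distinct.

22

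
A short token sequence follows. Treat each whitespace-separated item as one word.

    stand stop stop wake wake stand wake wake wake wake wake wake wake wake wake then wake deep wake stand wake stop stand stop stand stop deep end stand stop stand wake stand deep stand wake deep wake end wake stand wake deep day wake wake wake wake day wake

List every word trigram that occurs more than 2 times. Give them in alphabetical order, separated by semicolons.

Trigram counts meeting the condition (more than 2 times):
  wake stand wake: 3
  wake wake wake: 9

wake stand wake; wake wake wake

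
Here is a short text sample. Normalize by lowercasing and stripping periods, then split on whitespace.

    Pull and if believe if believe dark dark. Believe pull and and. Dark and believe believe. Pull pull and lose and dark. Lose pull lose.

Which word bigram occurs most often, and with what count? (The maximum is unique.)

Bigram frequencies (highest first):
  pull and: 3
  if believe: 2
  believe pull: 2
  and dark: 2
  and if: 1
  believe if: 1
  … (13 more, each ≤ 1)

"pull and", 3 times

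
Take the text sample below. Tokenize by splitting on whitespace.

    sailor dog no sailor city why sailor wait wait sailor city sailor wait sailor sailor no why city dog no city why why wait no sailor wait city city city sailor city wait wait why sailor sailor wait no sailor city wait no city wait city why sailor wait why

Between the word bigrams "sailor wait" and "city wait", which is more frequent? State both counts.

"sailor wait": 5 occurrences
"city wait": 3 occurrences

"sailor wait" (5 vs 3)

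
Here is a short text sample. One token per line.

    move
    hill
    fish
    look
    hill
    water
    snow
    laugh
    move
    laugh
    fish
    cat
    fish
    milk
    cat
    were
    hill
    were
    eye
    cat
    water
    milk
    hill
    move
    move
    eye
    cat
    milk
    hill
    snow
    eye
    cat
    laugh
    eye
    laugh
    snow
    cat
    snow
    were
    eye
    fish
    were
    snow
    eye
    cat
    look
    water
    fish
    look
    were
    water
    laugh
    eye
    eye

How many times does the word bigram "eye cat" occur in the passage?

Scanning the 53 overlapping bigram windows for "eye cat":
  position 19–20: eye cat
  position 26–27: eye cat
  position 31–32: eye cat
  position 44–45: eye cat

4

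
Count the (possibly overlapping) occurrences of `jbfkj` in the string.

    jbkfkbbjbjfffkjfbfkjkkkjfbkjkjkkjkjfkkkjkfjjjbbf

Sliding a length-5 window over the 48 characters (44 positions):
  (no match at any position)

0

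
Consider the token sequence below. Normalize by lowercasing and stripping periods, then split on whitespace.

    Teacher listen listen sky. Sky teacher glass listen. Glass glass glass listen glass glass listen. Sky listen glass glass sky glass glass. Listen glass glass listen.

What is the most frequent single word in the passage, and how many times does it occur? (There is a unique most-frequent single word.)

"glass", 12 times

Unigram frequencies (highest first):
  glass: 12
  listen: 8
  sky: 4
  teacher: 2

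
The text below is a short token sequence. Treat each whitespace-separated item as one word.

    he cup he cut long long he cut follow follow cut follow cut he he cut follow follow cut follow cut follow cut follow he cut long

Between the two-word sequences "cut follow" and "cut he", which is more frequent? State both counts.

"cut follow" (6 vs 1)

"cut follow": 6 occurrences
"cut he": 1 occurrence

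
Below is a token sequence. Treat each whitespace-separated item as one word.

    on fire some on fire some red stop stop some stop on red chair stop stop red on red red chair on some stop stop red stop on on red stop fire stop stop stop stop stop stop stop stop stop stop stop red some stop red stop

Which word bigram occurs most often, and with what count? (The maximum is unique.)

"stop stop", 13 times

Bigram frequencies (highest first):
  stop stop: 13
  red stop: 4
  stop red: 4
  some stop: 3
  on red: 3
  on fire: 2
  … (15 more, each ≤ 2)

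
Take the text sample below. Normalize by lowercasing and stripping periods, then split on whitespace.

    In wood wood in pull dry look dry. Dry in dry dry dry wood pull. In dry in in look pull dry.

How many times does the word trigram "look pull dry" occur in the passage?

Scanning the 20 overlapping trigram windows for "look pull dry":
  position 20–22: look pull dry

1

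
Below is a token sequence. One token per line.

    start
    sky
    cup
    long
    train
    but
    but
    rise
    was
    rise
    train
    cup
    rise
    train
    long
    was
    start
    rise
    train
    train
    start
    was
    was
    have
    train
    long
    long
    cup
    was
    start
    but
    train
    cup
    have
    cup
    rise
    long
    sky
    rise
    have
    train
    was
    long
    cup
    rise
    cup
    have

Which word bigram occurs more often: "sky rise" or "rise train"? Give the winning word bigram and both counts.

"rise train" (3 vs 1)

"sky rise": 1 occurrence
"rise train": 3 occurrences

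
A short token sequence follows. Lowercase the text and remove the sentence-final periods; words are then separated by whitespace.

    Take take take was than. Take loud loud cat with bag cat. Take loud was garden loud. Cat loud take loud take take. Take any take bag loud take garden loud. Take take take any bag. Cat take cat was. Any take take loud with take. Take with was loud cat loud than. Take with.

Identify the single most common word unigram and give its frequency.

"take", 20 times

Unigram frequencies (highest first):
  take: 20
  loud: 11
  cat: 6
  was: 4
  with: 4
  bag: 3
  … (3 more, each ≤ 3)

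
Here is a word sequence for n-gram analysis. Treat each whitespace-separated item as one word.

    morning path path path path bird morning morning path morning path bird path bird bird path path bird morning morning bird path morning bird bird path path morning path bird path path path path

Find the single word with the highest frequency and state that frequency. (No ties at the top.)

"path", 17 times

Unigram frequencies (highest first):
  path: 17
  bird: 9
  morning: 8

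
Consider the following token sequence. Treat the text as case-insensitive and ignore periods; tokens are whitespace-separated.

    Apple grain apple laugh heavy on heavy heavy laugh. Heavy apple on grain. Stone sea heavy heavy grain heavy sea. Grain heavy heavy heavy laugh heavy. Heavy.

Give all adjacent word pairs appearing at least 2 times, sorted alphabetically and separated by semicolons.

Bigram counts meeting the condition (at least 2 times):
  grain heavy: 2
  heavy heavy: 5
  heavy laugh: 2
  laugh heavy: 3

grain heavy; heavy heavy; heavy laugh; laugh heavy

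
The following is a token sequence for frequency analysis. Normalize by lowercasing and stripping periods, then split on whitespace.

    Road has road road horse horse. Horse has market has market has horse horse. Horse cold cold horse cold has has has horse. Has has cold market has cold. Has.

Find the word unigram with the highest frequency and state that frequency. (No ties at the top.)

"has", 11 times

Unigram frequencies (highest first):
  has: 11
  horse: 8
  cold: 5
  road: 3
  market: 3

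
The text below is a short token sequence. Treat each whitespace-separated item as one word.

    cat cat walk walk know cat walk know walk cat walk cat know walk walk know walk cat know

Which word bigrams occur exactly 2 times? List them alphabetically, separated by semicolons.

Bigram counts meeting the condition (exactly 2 times):
  cat know: 2
  walk walk: 2

cat know; walk walk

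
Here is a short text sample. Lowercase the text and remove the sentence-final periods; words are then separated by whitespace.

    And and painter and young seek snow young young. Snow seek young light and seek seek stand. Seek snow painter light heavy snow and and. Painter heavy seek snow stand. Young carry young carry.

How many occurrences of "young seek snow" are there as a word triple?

1

Scanning the 32 overlapping trigram windows for "young seek snow":
  position 5–7: young seek snow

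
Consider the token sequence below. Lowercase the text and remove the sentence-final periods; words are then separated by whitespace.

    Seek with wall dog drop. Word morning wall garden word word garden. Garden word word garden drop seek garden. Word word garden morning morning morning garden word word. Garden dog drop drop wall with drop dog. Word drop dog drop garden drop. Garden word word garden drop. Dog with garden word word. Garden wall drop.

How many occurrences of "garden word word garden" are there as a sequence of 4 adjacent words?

Scanning the 52 overlapping 4-gram windows for "garden word word garden":
  position 9–12: garden word word garden
  position 13–16: garden word word garden
  position 19–22: garden word word garden
  position 26–29: garden word word garden
  position 43–46: garden word word garden
  position 50–53: garden word word garden

6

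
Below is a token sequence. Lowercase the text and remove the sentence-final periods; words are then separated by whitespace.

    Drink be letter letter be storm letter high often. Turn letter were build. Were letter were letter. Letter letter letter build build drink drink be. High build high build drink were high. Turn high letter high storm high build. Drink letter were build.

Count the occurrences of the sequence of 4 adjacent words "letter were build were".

1

Scanning the 40 overlapping 4-gram windows for "letter were build were":
  position 11–14: letter were build were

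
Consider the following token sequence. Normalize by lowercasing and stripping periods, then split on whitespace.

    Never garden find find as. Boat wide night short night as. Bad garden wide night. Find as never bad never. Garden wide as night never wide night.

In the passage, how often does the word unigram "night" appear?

Scanning the 27 tokens for "night":
  position 8: night
  position 10: night
  position 15: night
  position 24: night
  position 27: night

5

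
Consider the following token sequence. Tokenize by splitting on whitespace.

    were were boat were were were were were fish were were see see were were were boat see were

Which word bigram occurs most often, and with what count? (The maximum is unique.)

"were were", 8 times

Bigram frequencies (highest first):
  were were: 8
  were boat: 2
  see were: 2
  boat were: 1
  were fish: 1
  fish were: 1
  … (3 more, each ≤ 1)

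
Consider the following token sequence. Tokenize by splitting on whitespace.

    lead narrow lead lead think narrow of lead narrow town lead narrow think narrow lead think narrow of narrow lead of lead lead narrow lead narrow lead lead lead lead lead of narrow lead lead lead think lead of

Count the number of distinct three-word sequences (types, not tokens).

26

39 tokens → 37 trigram windows in total.
Repeated trigrams (each contributes count−1 duplicates):
  lead lead lead: 4
  lead narrow lead: 3
  narrow lead lead: 3
  lead lead think: 2
  lead think narrow: 2
  of narrow lead: 2
  think narrow of: 2
11 duplicate windows → 37 − 11 = 26 distinct.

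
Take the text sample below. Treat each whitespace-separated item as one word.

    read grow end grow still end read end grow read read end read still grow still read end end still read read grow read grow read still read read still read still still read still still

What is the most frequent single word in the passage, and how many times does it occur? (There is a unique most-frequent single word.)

"read", 14 times

Unigram frequencies (highest first):
  read: 14
  still: 10
  grow: 6
  end: 6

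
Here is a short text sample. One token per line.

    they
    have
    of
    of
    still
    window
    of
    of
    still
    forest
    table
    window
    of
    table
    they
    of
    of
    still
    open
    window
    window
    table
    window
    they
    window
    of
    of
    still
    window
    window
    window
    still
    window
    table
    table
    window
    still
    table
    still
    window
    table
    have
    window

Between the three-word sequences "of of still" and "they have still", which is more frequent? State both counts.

"of of still": 4 occurrences
"they have still": 0 occurrences

"of of still" (4 vs 0)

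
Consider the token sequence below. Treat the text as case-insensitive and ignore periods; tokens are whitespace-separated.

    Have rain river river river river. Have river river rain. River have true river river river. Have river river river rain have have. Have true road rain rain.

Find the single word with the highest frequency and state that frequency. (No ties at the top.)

Unigram frequencies (highest first):
  river: 13
  have: 7
  rain: 5
  true: 2
  road: 1

"river", 13 times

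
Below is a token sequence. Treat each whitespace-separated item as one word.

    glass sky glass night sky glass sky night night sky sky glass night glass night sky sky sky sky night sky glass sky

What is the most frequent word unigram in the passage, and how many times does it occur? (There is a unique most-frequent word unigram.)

"sky", 11 times

Unigram frequencies (highest first):
  sky: 11
  glass: 6
  night: 6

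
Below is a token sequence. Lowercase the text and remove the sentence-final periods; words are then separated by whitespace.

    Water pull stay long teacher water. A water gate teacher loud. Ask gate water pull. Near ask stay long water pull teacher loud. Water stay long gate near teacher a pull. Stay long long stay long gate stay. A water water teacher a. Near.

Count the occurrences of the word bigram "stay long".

Scanning the 43 overlapping bigram windows for "stay long":
  position 3–4: stay long
  position 18–19: stay long
  position 25–26: stay long
  position 32–33: stay long
  position 35–36: stay long

5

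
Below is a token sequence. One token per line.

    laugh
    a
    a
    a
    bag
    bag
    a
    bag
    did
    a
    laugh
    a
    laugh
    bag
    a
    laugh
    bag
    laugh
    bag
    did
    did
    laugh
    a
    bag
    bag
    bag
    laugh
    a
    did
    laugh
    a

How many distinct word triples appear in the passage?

26

31 tokens → 29 trigram windows in total.
Repeated trigrams (each contributes count−1 duplicates):
  a bag bag: 2
  a laugh bag: 2
  did laugh a: 2
3 duplicate windows → 29 − 3 = 26 distinct.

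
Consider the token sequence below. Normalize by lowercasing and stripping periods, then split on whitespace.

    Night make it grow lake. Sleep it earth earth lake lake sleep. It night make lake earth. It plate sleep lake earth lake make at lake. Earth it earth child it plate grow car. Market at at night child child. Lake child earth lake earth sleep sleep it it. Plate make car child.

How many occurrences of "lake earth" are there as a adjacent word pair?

4

Scanning the 52 overlapping bigram windows for "lake earth":
  position 16–17: lake earth
  position 21–22: lake earth
  position 26–27: lake earth
  position 44–45: lake earth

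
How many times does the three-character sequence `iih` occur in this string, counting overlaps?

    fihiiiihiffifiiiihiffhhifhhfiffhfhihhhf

Sliding a length-3 window over the 39 characters (37 positions):
  position 6–8: iih
  position 16–18: iih

2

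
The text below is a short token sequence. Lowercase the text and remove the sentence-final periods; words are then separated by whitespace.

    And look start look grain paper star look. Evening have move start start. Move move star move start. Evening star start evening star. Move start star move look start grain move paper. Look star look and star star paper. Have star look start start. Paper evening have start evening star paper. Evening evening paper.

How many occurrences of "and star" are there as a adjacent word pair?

Scanning the 53 overlapping bigram windows for "and star":
  position 36–37: and star

1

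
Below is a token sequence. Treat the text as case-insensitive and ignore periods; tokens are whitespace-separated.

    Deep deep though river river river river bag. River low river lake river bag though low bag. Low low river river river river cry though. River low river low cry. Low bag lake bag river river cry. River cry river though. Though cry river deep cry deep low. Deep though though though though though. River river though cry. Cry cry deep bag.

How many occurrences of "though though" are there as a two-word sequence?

Scanning the 61 overlapping bigram windows for "though though":
  position 41–42: though though
  position 50–51: though though
  position 51–52: though though
  position 52–53: though though
  position 53–54: though though

5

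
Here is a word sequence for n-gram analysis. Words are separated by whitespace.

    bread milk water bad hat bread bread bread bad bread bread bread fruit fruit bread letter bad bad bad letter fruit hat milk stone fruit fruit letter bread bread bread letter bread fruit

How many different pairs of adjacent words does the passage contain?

33 tokens → 32 bigram windows in total.
Repeated bigrams (each contributes count−1 duplicates):
  bread bread: 6
  bad bad: 2
  bread fruit: 2
  bread letter: 2
  fruit fruit: 2
  letter bread: 2
10 duplicate windows → 32 − 10 = 22 distinct.

22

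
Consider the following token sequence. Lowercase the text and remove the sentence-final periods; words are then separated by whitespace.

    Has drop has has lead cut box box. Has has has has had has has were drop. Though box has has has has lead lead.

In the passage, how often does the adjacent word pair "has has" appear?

Scanning the 24 overlapping bigram windows for "has has":
  position 3–4: has has
  position 9–10: has has
  position 10–11: has has
  position 11–12: has has
  position 14–15: has has
  position 20–21: has has
  position 21–22: has has
  position 22–23: has has

8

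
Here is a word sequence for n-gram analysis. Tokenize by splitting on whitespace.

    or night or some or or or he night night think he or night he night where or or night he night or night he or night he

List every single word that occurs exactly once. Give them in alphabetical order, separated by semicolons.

Unigram counts meeting the condition (exactly once):
  some: 1
  think: 1
  where: 1

some; think; where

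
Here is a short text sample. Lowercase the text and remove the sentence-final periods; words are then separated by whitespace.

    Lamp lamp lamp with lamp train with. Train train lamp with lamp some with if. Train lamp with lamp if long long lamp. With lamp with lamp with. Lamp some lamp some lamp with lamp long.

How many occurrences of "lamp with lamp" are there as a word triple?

7

Scanning the 34 overlapping trigram windows for "lamp with lamp":
  position 3–5: lamp with lamp
  position 10–12: lamp with lamp
  position 17–19: lamp with lamp
  position 23–25: lamp with lamp
  position 25–27: lamp with lamp
  position 27–29: lamp with lamp
  position 33–35: lamp with lamp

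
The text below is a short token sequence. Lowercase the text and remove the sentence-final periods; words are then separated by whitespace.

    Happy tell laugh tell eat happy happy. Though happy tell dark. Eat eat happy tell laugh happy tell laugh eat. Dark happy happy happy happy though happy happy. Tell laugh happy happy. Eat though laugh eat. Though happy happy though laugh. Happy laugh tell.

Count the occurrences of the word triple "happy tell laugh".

4

Scanning the 42 overlapping trigram windows for "happy tell laugh":
  position 1–3: happy tell laugh
  position 14–16: happy tell laugh
  position 17–19: happy tell laugh
  position 28–30: happy tell laugh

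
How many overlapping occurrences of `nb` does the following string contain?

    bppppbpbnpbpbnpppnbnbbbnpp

2

Sliding a length-2 window over the 26 characters (25 positions):
  position 18–19: nb
  position 20–21: nb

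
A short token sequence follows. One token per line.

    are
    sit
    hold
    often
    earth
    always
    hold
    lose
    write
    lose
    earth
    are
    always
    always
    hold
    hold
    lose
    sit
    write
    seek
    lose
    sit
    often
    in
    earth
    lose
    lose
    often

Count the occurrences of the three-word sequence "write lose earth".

1

Scanning the 26 overlapping trigram windows for "write lose earth":
  position 9–11: write lose earth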